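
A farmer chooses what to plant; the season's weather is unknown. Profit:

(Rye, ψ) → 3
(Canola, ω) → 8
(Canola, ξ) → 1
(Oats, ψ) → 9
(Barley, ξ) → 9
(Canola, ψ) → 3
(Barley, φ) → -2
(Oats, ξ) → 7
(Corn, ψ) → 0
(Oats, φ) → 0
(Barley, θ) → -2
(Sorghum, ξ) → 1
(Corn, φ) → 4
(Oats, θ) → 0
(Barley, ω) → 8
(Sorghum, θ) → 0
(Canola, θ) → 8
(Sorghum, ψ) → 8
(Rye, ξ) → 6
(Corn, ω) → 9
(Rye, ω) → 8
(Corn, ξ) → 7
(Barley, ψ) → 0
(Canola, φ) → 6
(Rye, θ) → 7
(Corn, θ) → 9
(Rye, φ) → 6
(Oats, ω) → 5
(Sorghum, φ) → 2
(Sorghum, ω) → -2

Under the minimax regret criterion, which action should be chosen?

Column bests: θ=9, φ=6, ψ=9, ω=9, ξ=9.
Barley regrets: 11, 8, 9, 1, 0 → max 11
Corn regrets: 0, 2, 9, 0, 2 → max 9
Canola regrets: 1, 0, 6, 1, 8 → max 8
Sorghum regrets: 9, 4, 1, 11, 8 → max 11
Oats regrets: 9, 6, 0, 4, 2 → max 9
Rye regrets: 2, 0, 6, 1, 3 → max 6
Smallest max regret = 6 → Rye.

Rye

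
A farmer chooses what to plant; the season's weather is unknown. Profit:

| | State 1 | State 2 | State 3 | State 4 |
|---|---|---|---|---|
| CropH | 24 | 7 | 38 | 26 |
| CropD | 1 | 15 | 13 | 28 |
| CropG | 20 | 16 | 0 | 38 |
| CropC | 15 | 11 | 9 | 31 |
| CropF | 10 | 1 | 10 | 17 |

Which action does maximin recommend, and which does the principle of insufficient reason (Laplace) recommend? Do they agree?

maximin → CropC; laplace → CropH (disagree)

Row minima: CropH=7, CropD=1, CropG=0, CropC=9, CropF=1
Best worst-case = 9 → CropC.
Row averages: CropH=23.75, CropD=14.25, CropG=18.5, CropC=16.5, CropF=9.5
Highest average = 23.75 → CropH.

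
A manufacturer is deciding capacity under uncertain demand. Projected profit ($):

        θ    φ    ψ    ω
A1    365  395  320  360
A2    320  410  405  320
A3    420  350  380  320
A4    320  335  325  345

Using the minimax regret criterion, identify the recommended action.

A3

Column bests: θ=420, φ=410, ψ=405, ω=360.
A1 regrets: 55, 15, 85, 0 → max 85
A2 regrets: 100, 0, 0, 40 → max 100
A3 regrets: 0, 60, 25, 40 → max 60
A4 regrets: 100, 75, 80, 15 → max 100
Smallest max regret = 60 → A3.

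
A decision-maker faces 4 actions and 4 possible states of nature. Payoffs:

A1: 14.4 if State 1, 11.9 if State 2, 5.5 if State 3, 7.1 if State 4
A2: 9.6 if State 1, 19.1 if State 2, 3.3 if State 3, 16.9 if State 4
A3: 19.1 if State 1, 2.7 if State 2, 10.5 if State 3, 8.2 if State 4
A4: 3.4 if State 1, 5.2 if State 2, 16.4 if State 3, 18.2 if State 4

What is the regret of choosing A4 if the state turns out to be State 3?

Best payoff under State 3 is 16.4.
Regret = 16.4 − 16.4 = 0.0.

0.0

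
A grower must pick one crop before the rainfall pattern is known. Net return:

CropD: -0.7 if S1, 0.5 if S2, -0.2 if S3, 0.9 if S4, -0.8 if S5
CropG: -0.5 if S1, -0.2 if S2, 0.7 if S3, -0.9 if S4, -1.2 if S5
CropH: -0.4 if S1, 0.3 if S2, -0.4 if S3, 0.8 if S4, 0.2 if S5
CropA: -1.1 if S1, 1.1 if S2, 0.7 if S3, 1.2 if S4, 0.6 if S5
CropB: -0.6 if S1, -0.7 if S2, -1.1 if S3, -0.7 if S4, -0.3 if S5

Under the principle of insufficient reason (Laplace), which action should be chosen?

Row averages: CropD=-0.06, CropG=-0.42, CropH=0.1, CropA=0.5, CropB=-0.68
Highest average = 0.5 → CropA.

CropA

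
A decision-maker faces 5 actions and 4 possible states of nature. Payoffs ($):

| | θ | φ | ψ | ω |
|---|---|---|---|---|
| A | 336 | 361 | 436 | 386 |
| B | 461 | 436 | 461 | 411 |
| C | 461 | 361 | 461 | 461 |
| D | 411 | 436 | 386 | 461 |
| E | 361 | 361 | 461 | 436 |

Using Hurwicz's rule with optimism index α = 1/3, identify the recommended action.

B

A: 1/3·436 + 2/3·336 = 1108/3
B: 1/3·461 + 2/3·411 = 1283/3
C: 1/3·461 + 2/3·361 = 1183/3
D: 1/3·461 + 2/3·386 = 411
E: 1/3·461 + 2/3·361 = 1183/3
Highest Hurwicz score = 1283/3 → B.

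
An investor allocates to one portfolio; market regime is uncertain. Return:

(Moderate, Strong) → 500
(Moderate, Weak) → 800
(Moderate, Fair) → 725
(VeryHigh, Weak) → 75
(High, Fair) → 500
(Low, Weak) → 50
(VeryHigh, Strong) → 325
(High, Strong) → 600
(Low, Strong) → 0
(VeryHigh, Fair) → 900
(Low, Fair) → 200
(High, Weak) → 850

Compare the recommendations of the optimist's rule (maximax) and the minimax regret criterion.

Row maxima: Low=200, Moderate=800, High=850, VeryHigh=900
Best best-case = 900 → VeryHigh.
Column bests: Weak=850, Fair=900, Strong=600.
Low regrets: 800, 700, 600 → max 800
Moderate regrets: 50, 175, 100 → max 175
High regrets: 0, 400, 0 → max 400
VeryHigh regrets: 775, 0, 275 → max 775
Smallest max regret = 175 → Moderate.

maximax → VeryHigh; minimax regret → Moderate (disagree)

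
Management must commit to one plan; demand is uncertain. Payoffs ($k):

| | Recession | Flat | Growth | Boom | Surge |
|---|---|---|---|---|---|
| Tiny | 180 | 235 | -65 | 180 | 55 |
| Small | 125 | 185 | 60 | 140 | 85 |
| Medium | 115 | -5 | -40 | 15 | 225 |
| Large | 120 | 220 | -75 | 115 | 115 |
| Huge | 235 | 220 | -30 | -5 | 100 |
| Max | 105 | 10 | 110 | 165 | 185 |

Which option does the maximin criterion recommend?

Row minima: Tiny=-65, Small=60, Medium=-40, Large=-75, Huge=-30, Max=10
Best worst-case = 60 → Small.

Small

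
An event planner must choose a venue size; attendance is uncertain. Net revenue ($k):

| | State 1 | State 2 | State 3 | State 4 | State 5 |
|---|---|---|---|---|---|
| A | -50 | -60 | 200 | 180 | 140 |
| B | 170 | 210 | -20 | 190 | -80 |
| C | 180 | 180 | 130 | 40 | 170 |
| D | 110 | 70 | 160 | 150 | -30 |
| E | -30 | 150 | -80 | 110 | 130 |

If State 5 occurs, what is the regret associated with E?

40

Best payoff under State 5 is 170.
Regret = 170 − 130 = 40.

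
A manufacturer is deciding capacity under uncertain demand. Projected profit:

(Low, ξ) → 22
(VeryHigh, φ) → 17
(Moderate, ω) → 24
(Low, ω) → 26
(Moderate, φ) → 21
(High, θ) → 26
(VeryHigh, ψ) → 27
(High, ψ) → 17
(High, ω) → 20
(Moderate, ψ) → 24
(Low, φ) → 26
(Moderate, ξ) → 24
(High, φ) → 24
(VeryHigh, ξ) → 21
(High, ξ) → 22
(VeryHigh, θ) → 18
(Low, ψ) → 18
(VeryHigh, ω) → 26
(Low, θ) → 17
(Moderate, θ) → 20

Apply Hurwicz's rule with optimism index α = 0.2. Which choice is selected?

Moderate

Low: 0.2·26 + 0.8·17 = 18.8
Moderate: 0.2·24 + 0.8·20 = 20.8
High: 0.2·26 + 0.8·17 = 18.8
VeryHigh: 0.2·27 + 0.8·17 = 19
Highest Hurwicz score = 20.8 → Moderate.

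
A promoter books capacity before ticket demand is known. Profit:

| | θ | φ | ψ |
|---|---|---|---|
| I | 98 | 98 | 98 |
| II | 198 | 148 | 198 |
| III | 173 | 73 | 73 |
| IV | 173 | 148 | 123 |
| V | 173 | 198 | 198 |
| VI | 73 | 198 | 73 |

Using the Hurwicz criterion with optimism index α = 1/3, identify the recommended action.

V

I: 1/3·98 + 2/3·98 = 98
II: 1/3·198 + 2/3·148 = 494/3
III: 1/3·173 + 2/3·73 = 319/3
IV: 1/3·173 + 2/3·123 = 419/3
V: 1/3·198 + 2/3·173 = 544/3
VI: 1/3·198 + 2/3·73 = 344/3
Highest Hurwicz score = 544/3 → V.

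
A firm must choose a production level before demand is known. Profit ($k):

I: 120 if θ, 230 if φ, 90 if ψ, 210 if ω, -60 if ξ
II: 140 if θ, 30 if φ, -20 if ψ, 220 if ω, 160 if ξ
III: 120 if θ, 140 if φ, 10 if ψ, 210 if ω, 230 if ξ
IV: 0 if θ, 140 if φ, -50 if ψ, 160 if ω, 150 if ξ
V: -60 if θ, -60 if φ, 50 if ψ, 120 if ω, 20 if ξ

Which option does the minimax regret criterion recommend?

Column bests: θ=140, φ=230, ψ=90, ω=220, ξ=230.
I regrets: 20, 0, 0, 10, 290 → max 290
II regrets: 0, 200, 110, 0, 70 → max 200
III regrets: 20, 90, 80, 10, 0 → max 90
IV regrets: 140, 90, 140, 60, 80 → max 140
V regrets: 200, 290, 40, 100, 210 → max 290
Smallest max regret = 90 → III.

III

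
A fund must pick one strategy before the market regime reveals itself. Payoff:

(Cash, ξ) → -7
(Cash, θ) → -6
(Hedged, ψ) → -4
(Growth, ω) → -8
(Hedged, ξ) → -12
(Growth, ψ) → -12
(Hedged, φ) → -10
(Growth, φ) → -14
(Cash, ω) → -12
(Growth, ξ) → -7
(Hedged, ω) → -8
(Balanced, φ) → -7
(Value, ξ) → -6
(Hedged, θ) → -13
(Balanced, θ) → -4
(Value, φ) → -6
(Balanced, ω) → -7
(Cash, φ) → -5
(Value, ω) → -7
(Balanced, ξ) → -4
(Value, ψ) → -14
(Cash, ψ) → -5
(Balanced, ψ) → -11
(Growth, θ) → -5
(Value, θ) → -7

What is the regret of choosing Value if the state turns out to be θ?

3

Best payoff under θ is -4.
Regret = -4 − (-7) = 3.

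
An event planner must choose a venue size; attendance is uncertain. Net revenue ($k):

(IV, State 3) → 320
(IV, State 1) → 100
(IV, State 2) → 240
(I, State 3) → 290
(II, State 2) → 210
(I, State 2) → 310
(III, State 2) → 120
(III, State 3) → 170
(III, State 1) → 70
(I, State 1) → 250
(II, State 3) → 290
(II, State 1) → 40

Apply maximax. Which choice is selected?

IV

Row maxima: I=310, II=290, III=170, IV=320
Best best-case = 320 → IV.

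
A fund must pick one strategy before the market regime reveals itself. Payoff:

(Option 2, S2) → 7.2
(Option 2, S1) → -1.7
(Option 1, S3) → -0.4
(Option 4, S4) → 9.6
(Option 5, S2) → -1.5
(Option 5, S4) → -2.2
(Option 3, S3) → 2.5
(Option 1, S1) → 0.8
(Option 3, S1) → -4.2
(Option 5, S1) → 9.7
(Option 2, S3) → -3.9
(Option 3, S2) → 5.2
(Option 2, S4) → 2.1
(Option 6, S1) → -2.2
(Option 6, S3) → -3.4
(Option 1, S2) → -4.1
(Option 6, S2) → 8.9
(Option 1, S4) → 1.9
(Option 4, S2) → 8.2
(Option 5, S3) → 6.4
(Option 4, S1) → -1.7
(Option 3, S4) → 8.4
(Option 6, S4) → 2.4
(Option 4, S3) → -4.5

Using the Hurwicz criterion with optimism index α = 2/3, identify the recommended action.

Option 1: 2/3·1.9 + 1/3·(-4.1) = -0.1
Option 2: 2/3·7.2 + 1/3·(-3.9) = 3.5
Option 3: 2/3·8.4 + 1/3·(-4.2) = 4.2
Option 4: 2/3·9.6 + 1/3·(-4.5) = 4.9
Option 5: 2/3·9.7 + 1/3·(-2.2) = 86/15
Option 6: 2/3·8.9 + 1/3·(-3.4) = 4.8
Highest Hurwicz score = 86/15 → Option 5.

Option 5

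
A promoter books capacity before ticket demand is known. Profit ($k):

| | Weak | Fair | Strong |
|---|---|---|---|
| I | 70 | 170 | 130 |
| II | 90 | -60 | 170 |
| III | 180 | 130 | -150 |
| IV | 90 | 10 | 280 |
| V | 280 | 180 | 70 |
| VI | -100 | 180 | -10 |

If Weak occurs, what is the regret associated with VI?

380

Best payoff under Weak is 280.
Regret = 280 − (-100) = 380.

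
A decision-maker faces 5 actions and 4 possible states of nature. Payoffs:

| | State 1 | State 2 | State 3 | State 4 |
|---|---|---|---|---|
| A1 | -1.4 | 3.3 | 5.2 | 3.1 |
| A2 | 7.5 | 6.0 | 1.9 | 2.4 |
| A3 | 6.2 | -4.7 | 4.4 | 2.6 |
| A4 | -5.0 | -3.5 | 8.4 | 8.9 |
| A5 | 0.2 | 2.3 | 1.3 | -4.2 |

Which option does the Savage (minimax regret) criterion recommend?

A2

Column bests: State 1=7.5, State 2=6.0, State 3=8.4, State 4=8.9.
A1 regrets: 8.9, 2.7, 3.2, 5.8 → max 8.9
A2 regrets: 0.0, 0.0, 6.5, 6.5 → max 6.5
A3 regrets: 1.3, 10.7, 4.0, 6.3 → max 10.7
A4 regrets: 12.5, 9.5, 0.0, 0.0 → max 12.5
A5 regrets: 7.3, 3.7, 7.1, 13.1 → max 13.1
Smallest max regret = 6.5 → A2.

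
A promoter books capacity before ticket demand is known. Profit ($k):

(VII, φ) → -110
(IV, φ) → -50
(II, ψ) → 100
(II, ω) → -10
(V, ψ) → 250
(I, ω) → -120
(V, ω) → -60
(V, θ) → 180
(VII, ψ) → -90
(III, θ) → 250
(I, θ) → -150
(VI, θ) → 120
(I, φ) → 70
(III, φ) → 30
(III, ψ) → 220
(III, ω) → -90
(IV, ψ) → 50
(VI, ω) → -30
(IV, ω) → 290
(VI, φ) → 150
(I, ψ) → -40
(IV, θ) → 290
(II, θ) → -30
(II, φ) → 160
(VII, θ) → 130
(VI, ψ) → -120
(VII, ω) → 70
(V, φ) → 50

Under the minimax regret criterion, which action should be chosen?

Column bests: θ=290, φ=160, ψ=250, ω=290.
I regrets: 440, 90, 290, 410 → max 440
II regrets: 320, 0, 150, 300 → max 320
III regrets: 40, 130, 30, 380 → max 380
IV regrets: 0, 210, 200, 0 → max 210
V regrets: 110, 110, 0, 350 → max 350
VI regrets: 170, 10, 370, 320 → max 370
VII regrets: 160, 270, 340, 220 → max 340
Smallest max regret = 210 → IV.

IV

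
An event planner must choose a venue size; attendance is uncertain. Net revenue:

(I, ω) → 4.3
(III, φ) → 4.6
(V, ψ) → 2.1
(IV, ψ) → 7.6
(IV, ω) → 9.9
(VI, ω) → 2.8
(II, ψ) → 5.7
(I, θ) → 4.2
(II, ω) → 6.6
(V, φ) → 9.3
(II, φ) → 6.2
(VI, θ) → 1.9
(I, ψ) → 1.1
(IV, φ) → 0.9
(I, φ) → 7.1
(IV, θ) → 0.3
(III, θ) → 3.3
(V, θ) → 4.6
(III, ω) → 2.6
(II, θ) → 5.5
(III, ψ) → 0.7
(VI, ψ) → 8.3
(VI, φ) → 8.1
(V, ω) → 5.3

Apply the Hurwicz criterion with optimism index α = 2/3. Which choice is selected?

I: 2/3·7.1 + 1/3·1.1 = 5.1
II: 2/3·6.6 + 1/3·5.5 = 187/30
III: 2/3·4.6 + 1/3·0.7 = 3.3
IV: 2/3·9.9 + 1/3·0.3 = 6.7
V: 2/3·9.3 + 1/3·2.1 = 6.9
VI: 2/3·8.3 + 1/3·1.9 = 37/6
Highest Hurwicz score = 6.9 → V.

V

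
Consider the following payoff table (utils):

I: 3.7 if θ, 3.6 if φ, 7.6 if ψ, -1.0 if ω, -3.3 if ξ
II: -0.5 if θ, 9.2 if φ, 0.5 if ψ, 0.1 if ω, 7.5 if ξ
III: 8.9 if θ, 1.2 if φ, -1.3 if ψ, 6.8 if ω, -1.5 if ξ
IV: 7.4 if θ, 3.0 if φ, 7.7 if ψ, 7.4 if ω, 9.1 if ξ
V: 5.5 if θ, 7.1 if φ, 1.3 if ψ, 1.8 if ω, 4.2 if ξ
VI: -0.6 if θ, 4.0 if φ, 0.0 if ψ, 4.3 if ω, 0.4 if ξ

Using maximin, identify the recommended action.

IV

Row minima: I=-3.3, II=-0.5, III=-1.5, IV=3.0, V=1.3, VI=-0.6
Best worst-case = 3.0 → IV.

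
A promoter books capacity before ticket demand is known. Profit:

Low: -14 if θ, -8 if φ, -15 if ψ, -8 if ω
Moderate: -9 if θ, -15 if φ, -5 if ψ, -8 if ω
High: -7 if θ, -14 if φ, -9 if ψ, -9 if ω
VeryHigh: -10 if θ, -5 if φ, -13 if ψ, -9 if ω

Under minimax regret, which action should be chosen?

Column bests: θ=-7, φ=-5, ψ=-5, ω=-8.
Low regrets: 7, 3, 10, 0 → max 10
Moderate regrets: 2, 10, 0, 0 → max 10
High regrets: 0, 9, 4, 1 → max 9
VeryHigh regrets: 3, 0, 8, 1 → max 8
Smallest max regret = 8 → VeryHigh.

VeryHigh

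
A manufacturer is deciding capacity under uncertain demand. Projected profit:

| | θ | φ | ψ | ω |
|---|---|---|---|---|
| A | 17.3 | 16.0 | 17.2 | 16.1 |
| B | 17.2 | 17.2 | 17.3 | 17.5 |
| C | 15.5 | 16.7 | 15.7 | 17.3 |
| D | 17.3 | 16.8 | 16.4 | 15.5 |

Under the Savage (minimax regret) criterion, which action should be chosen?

B

Column bests: θ=17.3, φ=17.2, ψ=17.3, ω=17.5.
A regrets: 0.0, 1.2, 0.1, 1.4 → max 1.4
B regrets: 0.1, 0.0, 0.0, 0.0 → max 0.1
C regrets: 1.8, 0.5, 1.6, 0.2 → max 1.8
D regrets: 0.0, 0.4, 0.9, 2.0 → max 2.0
Smallest max regret = 0.1 → B.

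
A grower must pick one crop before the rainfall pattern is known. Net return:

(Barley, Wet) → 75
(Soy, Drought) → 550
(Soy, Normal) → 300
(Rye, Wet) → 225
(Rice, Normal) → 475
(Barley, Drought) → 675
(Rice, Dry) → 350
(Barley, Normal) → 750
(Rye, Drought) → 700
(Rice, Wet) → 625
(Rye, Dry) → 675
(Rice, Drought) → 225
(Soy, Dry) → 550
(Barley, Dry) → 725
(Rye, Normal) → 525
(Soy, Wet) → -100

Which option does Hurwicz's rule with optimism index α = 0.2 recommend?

Barley: 0.2·750 + 0.8·75 = 210
Rice: 0.2·625 + 0.8·225 = 305
Rye: 0.2·700 + 0.8·225 = 320
Soy: 0.2·550 + 0.8·(-100) = 30
Highest Hurwicz score = 320 → Rye.

Rye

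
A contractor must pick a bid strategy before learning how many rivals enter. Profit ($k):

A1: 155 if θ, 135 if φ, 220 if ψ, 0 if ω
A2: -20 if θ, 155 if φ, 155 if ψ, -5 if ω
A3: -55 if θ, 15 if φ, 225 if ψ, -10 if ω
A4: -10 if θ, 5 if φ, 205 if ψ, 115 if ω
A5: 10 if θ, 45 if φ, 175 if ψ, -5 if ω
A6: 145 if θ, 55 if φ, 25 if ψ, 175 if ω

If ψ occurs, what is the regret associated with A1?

Best payoff under ψ is 225.
Regret = 225 − 220 = 5.

5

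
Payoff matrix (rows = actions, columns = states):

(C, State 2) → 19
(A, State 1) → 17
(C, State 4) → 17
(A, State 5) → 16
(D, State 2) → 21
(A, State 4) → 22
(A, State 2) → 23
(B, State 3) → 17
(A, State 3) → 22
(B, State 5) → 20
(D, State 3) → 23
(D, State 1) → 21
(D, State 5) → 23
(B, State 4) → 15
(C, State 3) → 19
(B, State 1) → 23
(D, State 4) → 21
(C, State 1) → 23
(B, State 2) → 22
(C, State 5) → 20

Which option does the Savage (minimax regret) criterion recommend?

Column bests: State 1=23, State 2=23, State 3=23, State 4=22, State 5=23.
A regrets: 6, 0, 1, 0, 7 → max 7
B regrets: 0, 1, 6, 7, 3 → max 7
C regrets: 0, 4, 4, 5, 3 → max 5
D regrets: 2, 2, 0, 1, 0 → max 2
Smallest max regret = 2 → D.

D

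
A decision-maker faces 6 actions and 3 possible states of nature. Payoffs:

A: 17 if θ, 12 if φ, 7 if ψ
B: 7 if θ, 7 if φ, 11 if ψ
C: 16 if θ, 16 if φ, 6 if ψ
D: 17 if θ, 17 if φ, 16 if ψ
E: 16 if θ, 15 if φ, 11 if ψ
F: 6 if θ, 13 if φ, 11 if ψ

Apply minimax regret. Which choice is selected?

Column bests: θ=17, φ=17, ψ=16.
A regrets: 0, 5, 9 → max 9
B regrets: 10, 10, 5 → max 10
C regrets: 1, 1, 10 → max 10
D regrets: 0, 0, 0 → max 0
E regrets: 1, 2, 5 → max 5
F regrets: 11, 4, 5 → max 11
Smallest max regret = 0 → D.

D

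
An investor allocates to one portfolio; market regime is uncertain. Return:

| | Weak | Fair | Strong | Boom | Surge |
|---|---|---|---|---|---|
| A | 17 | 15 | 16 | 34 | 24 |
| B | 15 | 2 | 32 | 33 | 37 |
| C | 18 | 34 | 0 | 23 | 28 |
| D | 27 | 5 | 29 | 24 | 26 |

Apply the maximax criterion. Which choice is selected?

Row maxima: A=34, B=37, C=34, D=29
Best best-case = 37 → B.

B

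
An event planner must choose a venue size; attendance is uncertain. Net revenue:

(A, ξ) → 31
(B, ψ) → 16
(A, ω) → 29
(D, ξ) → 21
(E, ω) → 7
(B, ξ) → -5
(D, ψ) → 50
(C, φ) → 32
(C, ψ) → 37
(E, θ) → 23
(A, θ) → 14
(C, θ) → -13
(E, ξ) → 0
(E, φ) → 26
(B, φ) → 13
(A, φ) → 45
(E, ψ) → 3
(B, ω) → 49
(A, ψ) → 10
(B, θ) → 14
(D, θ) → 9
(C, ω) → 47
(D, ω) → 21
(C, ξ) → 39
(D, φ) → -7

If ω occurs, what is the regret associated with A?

20

Best payoff under ω is 49.
Regret = 49 − 29 = 20.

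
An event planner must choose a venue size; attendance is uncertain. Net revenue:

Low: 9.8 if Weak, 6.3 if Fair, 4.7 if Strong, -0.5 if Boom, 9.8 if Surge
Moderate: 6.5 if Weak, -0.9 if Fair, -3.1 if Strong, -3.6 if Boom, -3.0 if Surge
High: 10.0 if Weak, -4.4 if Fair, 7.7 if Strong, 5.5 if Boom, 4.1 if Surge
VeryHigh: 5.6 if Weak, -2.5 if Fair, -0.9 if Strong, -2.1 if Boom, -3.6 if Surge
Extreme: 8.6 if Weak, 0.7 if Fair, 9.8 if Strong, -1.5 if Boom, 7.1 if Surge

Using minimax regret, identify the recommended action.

Column bests: Weak=10.0, Fair=6.3, Strong=9.8, Boom=5.5, Surge=9.8.
Low regrets: 0.2, 0.0, 5.1, 6.0, 0.0 → max 6.0
Moderate regrets: 3.5, 7.2, 12.9, 9.1, 12.8 → max 12.9
High regrets: 0.0, 10.7, 2.1, 0.0, 5.7 → max 10.7
VeryHigh regrets: 4.4, 8.8, 10.7, 7.6, 13.4 → max 13.4
Extreme regrets: 1.4, 5.6, 0.0, 7.0, 2.7 → max 7.0
Smallest max regret = 6.0 → Low.

Low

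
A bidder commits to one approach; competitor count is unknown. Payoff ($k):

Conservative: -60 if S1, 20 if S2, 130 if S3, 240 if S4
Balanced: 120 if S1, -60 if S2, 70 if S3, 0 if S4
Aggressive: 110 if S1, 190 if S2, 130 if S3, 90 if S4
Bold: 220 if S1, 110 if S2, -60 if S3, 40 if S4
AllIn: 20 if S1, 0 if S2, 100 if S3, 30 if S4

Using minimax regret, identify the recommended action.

Column bests: S1=220, S2=190, S3=130, S4=240.
Conservative regrets: 280, 170, 0, 0 → max 280
Balanced regrets: 100, 250, 60, 240 → max 250
Aggressive regrets: 110, 0, 0, 150 → max 150
Bold regrets: 0, 80, 190, 200 → max 200
AllIn regrets: 200, 190, 30, 210 → max 210
Smallest max regret = 150 → Aggressive.

Aggressive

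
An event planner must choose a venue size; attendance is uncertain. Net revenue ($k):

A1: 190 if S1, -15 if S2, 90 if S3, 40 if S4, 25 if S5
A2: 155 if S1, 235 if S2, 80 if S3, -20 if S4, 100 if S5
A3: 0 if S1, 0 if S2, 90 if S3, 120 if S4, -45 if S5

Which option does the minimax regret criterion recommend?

Column bests: S1=190, S2=235, S3=90, S4=120, S5=100.
A1 regrets: 0, 250, 0, 80, 75 → max 250
A2 regrets: 35, 0, 10, 140, 0 → max 140
A3 regrets: 190, 235, 0, 0, 145 → max 235
Smallest max regret = 140 → A2.

A2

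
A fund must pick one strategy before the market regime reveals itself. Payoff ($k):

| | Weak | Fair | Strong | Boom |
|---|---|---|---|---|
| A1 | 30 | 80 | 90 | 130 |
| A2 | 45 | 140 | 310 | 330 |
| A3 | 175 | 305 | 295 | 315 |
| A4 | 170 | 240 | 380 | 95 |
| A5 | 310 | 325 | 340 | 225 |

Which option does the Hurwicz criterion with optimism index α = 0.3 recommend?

A5

A1: 0.3·130 + 0.7·30 = 60
A2: 0.3·330 + 0.7·45 = 130.5
A3: 0.3·315 + 0.7·175 = 217
A4: 0.3·380 + 0.7·95 = 180.5
A5: 0.3·340 + 0.7·225 = 259.5
Highest Hurwicz score = 259.5 → A5.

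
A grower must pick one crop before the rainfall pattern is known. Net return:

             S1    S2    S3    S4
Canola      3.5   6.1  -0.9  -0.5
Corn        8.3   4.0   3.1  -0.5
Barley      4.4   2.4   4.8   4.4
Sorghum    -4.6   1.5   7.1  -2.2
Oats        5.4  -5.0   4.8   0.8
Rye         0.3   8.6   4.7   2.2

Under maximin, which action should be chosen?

Barley

Row minima: Canola=-0.9, Corn=-0.5, Barley=2.4, Sorghum=-4.6, Oats=-5.0, Rye=0.3
Best worst-case = 2.4 → Barley.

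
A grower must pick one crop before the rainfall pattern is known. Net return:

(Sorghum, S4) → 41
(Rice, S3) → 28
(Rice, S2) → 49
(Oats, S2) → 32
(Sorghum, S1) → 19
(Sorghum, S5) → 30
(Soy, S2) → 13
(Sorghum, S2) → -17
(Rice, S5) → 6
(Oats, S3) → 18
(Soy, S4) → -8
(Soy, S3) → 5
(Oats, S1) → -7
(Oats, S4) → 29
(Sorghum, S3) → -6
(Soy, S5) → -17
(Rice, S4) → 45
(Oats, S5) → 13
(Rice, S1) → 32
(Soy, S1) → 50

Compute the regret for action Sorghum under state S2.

66

Best payoff under S2 is 49.
Regret = 49 − (-17) = 66.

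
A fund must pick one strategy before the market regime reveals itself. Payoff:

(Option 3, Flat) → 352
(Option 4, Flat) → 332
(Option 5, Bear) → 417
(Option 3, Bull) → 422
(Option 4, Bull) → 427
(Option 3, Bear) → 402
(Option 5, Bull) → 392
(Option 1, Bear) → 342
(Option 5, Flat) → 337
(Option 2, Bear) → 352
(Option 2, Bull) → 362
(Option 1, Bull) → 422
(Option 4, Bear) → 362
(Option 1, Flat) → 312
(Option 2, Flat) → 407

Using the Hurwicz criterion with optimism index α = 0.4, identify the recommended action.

Option 1: 0.4·422 + 0.6·312 = 356
Option 2: 0.4·407 + 0.6·352 = 374
Option 3: 0.4·422 + 0.6·352 = 380
Option 4: 0.4·427 + 0.6·332 = 370
Option 5: 0.4·417 + 0.6·337 = 369
Highest Hurwicz score = 380 → Option 3.

Option 3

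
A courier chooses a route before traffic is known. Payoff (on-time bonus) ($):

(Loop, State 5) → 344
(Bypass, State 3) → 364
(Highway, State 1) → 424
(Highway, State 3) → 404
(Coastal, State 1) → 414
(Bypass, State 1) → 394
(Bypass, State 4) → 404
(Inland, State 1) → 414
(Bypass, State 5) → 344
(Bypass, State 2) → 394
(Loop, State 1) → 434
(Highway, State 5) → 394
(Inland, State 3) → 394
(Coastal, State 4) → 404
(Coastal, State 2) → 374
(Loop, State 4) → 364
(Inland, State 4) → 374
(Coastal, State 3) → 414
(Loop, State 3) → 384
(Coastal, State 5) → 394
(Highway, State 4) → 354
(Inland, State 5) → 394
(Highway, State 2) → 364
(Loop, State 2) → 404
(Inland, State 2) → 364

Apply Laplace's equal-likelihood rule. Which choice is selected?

Coastal

Row averages: Bypass=380, Loop=386, Coastal=400, Highway=388, Inland=388
Highest average = 400 → Coastal.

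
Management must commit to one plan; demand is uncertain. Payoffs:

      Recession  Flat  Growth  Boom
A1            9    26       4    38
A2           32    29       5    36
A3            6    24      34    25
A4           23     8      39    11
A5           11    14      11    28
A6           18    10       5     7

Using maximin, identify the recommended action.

Row minima: A1=4, A2=5, A3=6, A4=8, A5=11, A6=5
Best worst-case = 11 → A5.

A5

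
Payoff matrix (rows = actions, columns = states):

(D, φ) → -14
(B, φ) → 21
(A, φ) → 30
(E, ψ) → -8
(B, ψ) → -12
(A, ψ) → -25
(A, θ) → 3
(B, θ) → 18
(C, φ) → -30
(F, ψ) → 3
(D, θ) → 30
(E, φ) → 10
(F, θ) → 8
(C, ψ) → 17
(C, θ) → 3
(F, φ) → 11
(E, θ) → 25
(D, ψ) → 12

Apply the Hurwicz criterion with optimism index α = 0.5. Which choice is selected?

E

A: 0.5·30 + 0.5·(-25) = 2.5
B: 0.5·21 + 0.5·(-12) = 4.5
C: 0.5·17 + 0.5·(-30) = -6.5
D: 0.5·30 + 0.5·(-14) = 8
E: 0.5·25 + 0.5·(-8) = 8.5
F: 0.5·11 + 0.5·3 = 7
Highest Hurwicz score = 8.5 → E.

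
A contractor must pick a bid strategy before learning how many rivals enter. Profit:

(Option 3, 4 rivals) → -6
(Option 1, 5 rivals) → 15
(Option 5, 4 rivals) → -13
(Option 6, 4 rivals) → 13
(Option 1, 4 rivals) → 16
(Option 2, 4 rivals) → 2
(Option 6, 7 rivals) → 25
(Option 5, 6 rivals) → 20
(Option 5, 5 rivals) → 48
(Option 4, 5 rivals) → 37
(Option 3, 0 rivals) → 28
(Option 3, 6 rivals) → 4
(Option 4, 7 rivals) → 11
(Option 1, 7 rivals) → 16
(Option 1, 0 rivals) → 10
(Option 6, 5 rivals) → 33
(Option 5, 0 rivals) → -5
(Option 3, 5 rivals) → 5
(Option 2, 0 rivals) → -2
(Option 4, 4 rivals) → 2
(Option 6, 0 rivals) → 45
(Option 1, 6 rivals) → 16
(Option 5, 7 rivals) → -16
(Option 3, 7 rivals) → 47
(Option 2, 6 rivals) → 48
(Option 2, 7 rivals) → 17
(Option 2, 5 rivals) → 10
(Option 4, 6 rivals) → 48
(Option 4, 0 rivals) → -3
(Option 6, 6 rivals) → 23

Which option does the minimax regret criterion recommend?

Column bests: 0 rivals=45, 4 rivals=16, 5 rivals=48, 6 rivals=48, 7 rivals=47.
Option 1 regrets: 35, 0, 33, 32, 31 → max 35
Option 2 regrets: 47, 14, 38, 0, 30 → max 47
Option 3 regrets: 17, 22, 43, 44, 0 → max 44
Option 4 regrets: 48, 14, 11, 0, 36 → max 48
Option 5 regrets: 50, 29, 0, 28, 63 → max 63
Option 6 regrets: 0, 3, 15, 25, 22 → max 25
Smallest max regret = 25 → Option 6.

Option 6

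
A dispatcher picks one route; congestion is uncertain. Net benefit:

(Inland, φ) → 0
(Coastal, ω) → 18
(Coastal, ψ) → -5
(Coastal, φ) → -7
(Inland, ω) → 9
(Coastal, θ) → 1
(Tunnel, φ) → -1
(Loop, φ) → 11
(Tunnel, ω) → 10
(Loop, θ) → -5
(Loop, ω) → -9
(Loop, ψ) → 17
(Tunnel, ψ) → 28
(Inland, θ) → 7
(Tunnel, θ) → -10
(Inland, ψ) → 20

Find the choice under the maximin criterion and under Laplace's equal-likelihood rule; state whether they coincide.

maximin → Inland; laplace → Inland (agree)

Row minima: Inland=0, Tunnel=-10, Loop=-9, Coastal=-7
Best worst-case = 0 → Inland.
Row averages: Inland=9, Tunnel=6.75, Loop=3.5, Coastal=1.75
Highest average = 9 → Inland.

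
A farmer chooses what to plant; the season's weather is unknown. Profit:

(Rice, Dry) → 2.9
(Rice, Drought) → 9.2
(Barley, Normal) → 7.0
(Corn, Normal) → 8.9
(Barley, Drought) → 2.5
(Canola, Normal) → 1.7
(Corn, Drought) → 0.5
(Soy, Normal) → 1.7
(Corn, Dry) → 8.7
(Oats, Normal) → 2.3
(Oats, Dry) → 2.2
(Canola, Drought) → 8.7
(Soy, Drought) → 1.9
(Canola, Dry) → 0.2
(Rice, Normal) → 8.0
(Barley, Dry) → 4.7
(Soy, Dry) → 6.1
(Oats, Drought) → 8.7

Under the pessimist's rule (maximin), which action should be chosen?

Row minima: Soy=1.7, Oats=2.2, Corn=0.5, Canola=0.2, Rice=2.9, Barley=2.5
Best worst-case = 2.9 → Rice.

Rice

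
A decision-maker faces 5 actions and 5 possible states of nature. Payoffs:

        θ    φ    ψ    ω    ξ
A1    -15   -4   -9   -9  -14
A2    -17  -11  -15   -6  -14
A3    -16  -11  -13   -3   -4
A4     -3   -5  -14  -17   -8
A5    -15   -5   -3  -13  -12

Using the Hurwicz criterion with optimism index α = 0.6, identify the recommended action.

A1: 0.6·(-4) + 0.4·(-15) = -8.4
A2: 0.6·(-6) + 0.4·(-17) = -10.4
A3: 0.6·(-3) + 0.4·(-16) = -8.2
A4: 0.6·(-3) + 0.4·(-17) = -8.6
A5: 0.6·(-3) + 0.4·(-15) = -7.8
Highest Hurwicz score = -7.8 → A5.

A5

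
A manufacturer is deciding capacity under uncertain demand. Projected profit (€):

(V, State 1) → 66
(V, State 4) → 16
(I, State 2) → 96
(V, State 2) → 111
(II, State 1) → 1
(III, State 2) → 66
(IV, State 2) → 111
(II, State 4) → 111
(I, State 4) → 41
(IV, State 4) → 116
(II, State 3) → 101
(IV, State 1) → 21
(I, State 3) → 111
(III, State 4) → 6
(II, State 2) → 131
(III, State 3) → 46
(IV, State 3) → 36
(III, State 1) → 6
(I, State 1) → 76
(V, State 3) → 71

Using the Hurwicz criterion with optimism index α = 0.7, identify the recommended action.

II

I: 0.7·111 + 0.3·41 = 90
II: 0.7·131 + 0.3·1 = 92
III: 0.7·66 + 0.3·6 = 48
IV: 0.7·116 + 0.3·21 = 87.5
V: 0.7·111 + 0.3·16 = 82.5
Highest Hurwicz score = 92 → II.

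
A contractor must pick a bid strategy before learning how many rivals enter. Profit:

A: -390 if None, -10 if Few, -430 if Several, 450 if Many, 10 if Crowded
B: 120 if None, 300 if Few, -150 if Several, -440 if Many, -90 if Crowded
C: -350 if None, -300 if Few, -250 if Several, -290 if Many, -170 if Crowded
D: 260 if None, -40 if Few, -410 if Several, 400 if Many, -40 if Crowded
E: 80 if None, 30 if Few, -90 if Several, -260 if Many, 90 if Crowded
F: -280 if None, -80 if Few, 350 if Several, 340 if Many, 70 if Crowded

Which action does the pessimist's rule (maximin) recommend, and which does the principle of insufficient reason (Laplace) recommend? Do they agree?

Row minima: A=-430, B=-440, C=-350, D=-410, E=-260, F=-280
Best worst-case = -260 → E.
Row averages: A=-74, B=-52, C=-272, D=34, E=-30, F=80
Highest average = 80 → F.

maximin → E; laplace → F (disagree)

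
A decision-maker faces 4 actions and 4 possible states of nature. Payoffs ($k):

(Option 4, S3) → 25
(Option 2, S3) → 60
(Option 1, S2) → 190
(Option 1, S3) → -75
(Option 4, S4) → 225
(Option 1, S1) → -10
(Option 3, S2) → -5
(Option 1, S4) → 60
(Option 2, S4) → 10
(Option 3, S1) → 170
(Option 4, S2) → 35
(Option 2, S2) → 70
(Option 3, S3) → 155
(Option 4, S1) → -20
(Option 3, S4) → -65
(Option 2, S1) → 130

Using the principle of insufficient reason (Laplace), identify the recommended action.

Row averages: Option 1=41.25, Option 2=67.5, Option 3=63.75, Option 4=66.25
Highest average = 67.5 → Option 2.

Option 2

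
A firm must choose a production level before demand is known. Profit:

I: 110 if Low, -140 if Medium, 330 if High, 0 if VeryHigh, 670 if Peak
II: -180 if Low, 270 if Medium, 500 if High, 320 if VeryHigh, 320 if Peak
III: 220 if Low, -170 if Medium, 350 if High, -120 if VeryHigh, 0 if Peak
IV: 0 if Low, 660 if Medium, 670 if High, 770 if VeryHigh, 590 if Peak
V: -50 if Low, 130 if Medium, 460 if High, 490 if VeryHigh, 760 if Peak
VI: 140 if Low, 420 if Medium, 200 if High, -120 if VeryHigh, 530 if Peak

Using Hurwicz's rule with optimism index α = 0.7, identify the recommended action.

I: 0.7·670 + 0.3·(-140) = 427
II: 0.7·500 + 0.3·(-180) = 296
III: 0.7·350 + 0.3·(-170) = 194
IV: 0.7·770 + 0.3·0 = 539
V: 0.7·760 + 0.3·(-50) = 517
VI: 0.7·530 + 0.3·(-120) = 335
Highest Hurwicz score = 539 → IV.

IV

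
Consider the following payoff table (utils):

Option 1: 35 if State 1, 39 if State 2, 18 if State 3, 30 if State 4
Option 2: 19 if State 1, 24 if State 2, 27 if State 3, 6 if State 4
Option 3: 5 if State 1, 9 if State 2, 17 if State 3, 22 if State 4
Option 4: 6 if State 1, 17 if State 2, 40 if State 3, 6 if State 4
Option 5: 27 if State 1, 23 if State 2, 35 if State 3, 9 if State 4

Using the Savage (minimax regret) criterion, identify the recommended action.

Column bests: State 1=35, State 2=39, State 3=40, State 4=30.
Option 1 regrets: 0, 0, 22, 0 → max 22
Option 2 regrets: 16, 15, 13, 24 → max 24
Option 3 regrets: 30, 30, 23, 8 → max 30
Option 4 regrets: 29, 22, 0, 24 → max 29
Option 5 regrets: 8, 16, 5, 21 → max 21
Smallest max regret = 21 → Option 5.

Option 5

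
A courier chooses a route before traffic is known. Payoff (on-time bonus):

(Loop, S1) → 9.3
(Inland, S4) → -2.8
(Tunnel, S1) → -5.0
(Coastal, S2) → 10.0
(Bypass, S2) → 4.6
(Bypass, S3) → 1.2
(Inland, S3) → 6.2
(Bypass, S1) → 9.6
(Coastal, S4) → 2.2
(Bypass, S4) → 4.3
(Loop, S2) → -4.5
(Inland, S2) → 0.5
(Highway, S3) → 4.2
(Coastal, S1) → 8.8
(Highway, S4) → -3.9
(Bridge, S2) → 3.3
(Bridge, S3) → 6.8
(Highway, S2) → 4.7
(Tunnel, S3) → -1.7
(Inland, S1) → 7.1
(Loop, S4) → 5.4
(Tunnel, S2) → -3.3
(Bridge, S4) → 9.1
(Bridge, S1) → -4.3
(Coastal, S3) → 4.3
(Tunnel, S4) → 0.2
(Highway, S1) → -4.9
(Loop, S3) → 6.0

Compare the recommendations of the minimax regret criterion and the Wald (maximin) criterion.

Column bests: S1=9.6, S2=10.0, S3=6.8, S4=9.1.
Highway regrets: 14.5, 5.3, 2.6, 13.0 → max 14.5
Tunnel regrets: 14.6, 13.3, 8.5, 8.9 → max 14.6
Bypass regrets: 0.0, 5.4, 5.6, 4.8 → max 5.6
Inland regrets: 2.5, 9.5, 0.6, 11.9 → max 11.9
Bridge regrets: 13.9, 6.7, 0.0, 0.0 → max 13.9
Loop regrets: 0.3, 14.5, 0.8, 3.7 → max 14.5
Coastal regrets: 0.8, 0.0, 2.5, 6.9 → max 6.9
Smallest max regret = 5.6 → Bypass.
Row minima: Highway=-4.9, Tunnel=-5.0, Bypass=1.2, Inland=-2.8, Bridge=-4.3, Loop=-4.5, Coastal=2.2
Best worst-case = 2.2 → Coastal.

minimax regret → Bypass; maximin → Coastal (disagree)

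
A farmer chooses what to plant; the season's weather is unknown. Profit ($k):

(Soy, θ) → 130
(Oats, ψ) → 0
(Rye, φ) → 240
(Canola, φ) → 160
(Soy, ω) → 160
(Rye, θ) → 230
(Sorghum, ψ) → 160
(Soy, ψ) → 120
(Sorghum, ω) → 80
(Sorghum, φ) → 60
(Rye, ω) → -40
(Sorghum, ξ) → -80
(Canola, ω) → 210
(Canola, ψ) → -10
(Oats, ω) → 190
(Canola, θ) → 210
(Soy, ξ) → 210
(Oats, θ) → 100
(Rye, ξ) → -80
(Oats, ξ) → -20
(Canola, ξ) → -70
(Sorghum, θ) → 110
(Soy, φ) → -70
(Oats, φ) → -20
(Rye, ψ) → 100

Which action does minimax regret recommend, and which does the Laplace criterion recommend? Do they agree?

minimax regret → Oats; laplace → Soy (disagree)

Column bests: θ=230, φ=240, ψ=160, ω=210, ξ=210.
Oats regrets: 130, 260, 160, 20, 230 → max 260
Sorghum regrets: 120, 180, 0, 130, 290 → max 290
Soy regrets: 100, 310, 40, 50, 0 → max 310
Canola regrets: 20, 80, 170, 0, 280 → max 280
Rye regrets: 0, 0, 60, 250, 290 → max 290
Smallest max regret = 260 → Oats.
Row averages: Oats=50, Sorghum=66, Soy=110, Canola=100, Rye=90
Highest average = 110 → Soy.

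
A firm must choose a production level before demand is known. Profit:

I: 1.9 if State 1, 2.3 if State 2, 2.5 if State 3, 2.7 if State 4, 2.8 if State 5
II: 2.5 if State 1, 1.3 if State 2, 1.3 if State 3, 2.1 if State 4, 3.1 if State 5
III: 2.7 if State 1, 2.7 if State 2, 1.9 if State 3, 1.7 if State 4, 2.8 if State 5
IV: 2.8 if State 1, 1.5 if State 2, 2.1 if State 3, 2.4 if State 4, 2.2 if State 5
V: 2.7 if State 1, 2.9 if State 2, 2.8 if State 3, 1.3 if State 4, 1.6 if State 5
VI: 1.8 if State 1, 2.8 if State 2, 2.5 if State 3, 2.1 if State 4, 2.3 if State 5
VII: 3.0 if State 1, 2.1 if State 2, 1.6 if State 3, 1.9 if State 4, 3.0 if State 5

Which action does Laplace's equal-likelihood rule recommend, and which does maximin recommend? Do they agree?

Row averages: I=2.44, II=2.06, III=2.36, IV=2.2, V=2.26, VI=2.3, VII=2.32
Highest average = 2.44 → I.
Row minima: I=1.9, II=1.3, III=1.7, IV=1.5, V=1.3, VI=1.8, VII=1.6
Best worst-case = 1.9 → I.

laplace → I; maximin → I (agree)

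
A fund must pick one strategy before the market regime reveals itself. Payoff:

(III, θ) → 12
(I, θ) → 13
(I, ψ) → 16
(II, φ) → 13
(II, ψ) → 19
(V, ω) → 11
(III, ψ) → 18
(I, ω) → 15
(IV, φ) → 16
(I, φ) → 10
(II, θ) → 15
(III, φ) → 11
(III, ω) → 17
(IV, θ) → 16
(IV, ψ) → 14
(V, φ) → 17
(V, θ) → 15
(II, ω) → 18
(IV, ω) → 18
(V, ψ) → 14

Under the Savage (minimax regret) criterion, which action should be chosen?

Column bests: θ=16, φ=17, ψ=19, ω=18.
I regrets: 3, 7, 3, 3 → max 7
II regrets: 1, 4, 0, 0 → max 4
III regrets: 4, 6, 1, 1 → max 6
IV regrets: 0, 1, 5, 0 → max 5
V regrets: 1, 0, 5, 7 → max 7
Smallest max regret = 4 → II.

II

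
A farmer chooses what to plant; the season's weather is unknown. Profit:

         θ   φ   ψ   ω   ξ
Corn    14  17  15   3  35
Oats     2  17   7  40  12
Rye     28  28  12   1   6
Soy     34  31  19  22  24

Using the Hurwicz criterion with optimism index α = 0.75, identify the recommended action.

Corn: 0.75·35 + 0.25·3 = 27
Oats: 0.75·40 + 0.25·2 = 30.5
Rye: 0.75·28 + 0.25·1 = 21.25
Soy: 0.75·34 + 0.25·19 = 30.25
Highest Hurwicz score = 30.5 → Oats.

Oats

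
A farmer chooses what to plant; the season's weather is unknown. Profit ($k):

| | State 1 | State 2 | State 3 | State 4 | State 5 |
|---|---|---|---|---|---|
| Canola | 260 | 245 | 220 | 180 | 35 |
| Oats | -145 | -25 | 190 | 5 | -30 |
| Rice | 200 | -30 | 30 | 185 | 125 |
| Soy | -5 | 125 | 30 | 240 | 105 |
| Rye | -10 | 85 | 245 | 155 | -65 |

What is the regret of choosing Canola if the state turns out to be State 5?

90

Best payoff under State 5 is 125.
Regret = 125 − 35 = 90.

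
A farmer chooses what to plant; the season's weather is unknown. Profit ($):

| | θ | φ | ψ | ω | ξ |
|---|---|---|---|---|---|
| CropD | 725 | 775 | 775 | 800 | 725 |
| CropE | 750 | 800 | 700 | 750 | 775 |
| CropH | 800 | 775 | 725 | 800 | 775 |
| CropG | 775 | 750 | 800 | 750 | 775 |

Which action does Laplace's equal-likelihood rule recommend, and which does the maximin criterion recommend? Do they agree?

Row averages: CropD=760, CropE=755, CropH=775, CropG=770
Highest average = 775 → CropH.
Row minima: CropD=725, CropE=700, CropH=725, CropG=750
Best worst-case = 750 → CropG.

laplace → CropH; maximin → CropG (disagree)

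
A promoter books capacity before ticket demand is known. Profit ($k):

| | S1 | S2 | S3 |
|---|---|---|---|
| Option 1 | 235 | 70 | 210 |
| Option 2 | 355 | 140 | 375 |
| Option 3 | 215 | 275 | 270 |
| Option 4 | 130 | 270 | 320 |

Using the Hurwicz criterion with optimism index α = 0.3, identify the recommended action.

Option 3

Option 1: 0.3·235 + 0.7·70 = 119.5
Option 2: 0.3·375 + 0.7·140 = 210.5
Option 3: 0.3·275 + 0.7·215 = 233
Option 4: 0.3·320 + 0.7·130 = 187
Highest Hurwicz score = 233 → Option 3.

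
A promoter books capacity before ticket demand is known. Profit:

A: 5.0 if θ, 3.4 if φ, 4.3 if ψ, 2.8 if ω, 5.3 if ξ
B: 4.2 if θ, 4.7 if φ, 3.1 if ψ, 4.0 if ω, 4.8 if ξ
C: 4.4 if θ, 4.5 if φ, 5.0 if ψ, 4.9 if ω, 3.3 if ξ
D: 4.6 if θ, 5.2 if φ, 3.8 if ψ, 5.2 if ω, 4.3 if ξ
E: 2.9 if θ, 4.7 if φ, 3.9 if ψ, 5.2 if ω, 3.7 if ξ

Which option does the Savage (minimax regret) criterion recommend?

D

Column bests: θ=5.0, φ=5.2, ψ=5.0, ω=5.2, ξ=5.3.
A regrets: 0.0, 1.8, 0.7, 2.4, 0.0 → max 2.4
B regrets: 0.8, 0.5, 1.9, 1.2, 0.5 → max 1.9
C regrets: 0.6, 0.7, 0.0, 0.3, 2.0 → max 2.0
D regrets: 0.4, 0.0, 1.2, 0.0, 1.0 → max 1.2
E regrets: 2.1, 0.5, 1.1, 0.0, 1.6 → max 2.1
Smallest max regret = 1.2 → D.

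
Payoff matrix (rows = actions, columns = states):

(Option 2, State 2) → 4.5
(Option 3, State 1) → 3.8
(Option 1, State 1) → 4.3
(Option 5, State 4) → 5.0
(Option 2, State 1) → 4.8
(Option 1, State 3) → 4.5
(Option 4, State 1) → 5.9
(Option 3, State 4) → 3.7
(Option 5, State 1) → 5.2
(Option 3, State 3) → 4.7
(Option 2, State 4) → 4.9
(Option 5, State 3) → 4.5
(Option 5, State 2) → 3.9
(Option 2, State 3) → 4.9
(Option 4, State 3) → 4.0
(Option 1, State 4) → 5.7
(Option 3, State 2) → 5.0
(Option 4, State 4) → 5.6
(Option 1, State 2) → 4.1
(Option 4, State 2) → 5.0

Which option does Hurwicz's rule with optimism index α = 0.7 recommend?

Option 1: 0.7·5.7 + 0.3·4.1 = 5.22
Option 2: 0.7·4.9 + 0.3·4.5 = 4.78
Option 3: 0.7·5.0 + 0.3·3.7 = 4.61
Option 4: 0.7·5.9 + 0.3·4.0 = 5.33
Option 5: 0.7·5.2 + 0.3·3.9 = 4.81
Highest Hurwicz score = 5.33 → Option 4.

Option 4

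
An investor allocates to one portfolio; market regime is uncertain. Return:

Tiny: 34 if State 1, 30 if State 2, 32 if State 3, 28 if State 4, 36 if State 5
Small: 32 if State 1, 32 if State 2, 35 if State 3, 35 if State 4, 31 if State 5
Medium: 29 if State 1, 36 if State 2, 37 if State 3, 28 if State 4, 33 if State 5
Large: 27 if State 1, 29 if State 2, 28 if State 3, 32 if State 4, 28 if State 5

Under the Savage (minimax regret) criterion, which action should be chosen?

Column bests: State 1=34, State 2=36, State 3=37, State 4=35, State 5=36.
Tiny regrets: 0, 6, 5, 7, 0 → max 7
Small regrets: 2, 4, 2, 0, 5 → max 5
Medium regrets: 5, 0, 0, 7, 3 → max 7
Large regrets: 7, 7, 9, 3, 8 → max 9
Smallest max regret = 5 → Small.

Small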